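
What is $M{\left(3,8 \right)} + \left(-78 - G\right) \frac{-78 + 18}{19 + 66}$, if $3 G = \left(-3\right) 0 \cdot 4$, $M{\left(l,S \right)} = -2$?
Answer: $\frac{902}{17} \approx 53.059$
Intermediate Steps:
$G = 0$ ($G = \frac{\left(-3\right) 0 \cdot 4}{3} = \frac{0 \cdot 4}{3} = \frac{1}{3} \cdot 0 = 0$)
$M{\left(3,8 \right)} + \left(-78 - G\right) \frac{-78 + 18}{19 + 66} = -2 + \left(-78 - 0\right) \frac{-78 + 18}{19 + 66} = -2 + \left(-78 + 0\right) \left(- \frac{60}{85}\right) = -2 - 78 \left(\left(-60\right) \frac{1}{85}\right) = -2 - - \frac{936}{17} = -2 + \frac{936}{17} = \frac{902}{17}$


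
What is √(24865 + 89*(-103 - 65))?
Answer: √9913 ≈ 99.564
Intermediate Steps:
√(24865 + 89*(-103 - 65)) = √(24865 + 89*(-168)) = √(24865 - 14952) = √9913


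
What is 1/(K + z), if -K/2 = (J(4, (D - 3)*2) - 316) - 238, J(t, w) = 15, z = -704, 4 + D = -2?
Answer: 1/374 ≈ 0.0026738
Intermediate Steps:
D = -6 (D = -4 - 2 = -6)
K = 1078 (K = -2*((15 - 316) - 238) = -2*(-301 - 238) = -2*(-539) = 1078)
1/(K + z) = 1/(1078 - 704) = 1/374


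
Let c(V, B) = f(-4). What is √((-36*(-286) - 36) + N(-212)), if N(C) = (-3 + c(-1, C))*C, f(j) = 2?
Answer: 2*√2618 ≈ 102.33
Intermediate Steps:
c(V, B) = 2
N(C) = -C (N(C) = (-3 + 2)*C = -C)
√((-36*(-286) - 36) + N(-212)) = √((-36*(-286) - 36) - 1*(-212)) = √((10296 - 36) + 212) = √(10260 + 212) = √10472 = 2*√2618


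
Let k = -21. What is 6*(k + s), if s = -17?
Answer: -228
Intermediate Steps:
6*(k + s) = 6*(-21 - 17) = 6*(-38) = -228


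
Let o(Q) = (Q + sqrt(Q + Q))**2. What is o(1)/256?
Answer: (1 + sqrt(2))**2/256 ≈ 0.022767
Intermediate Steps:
o(Q) = (Q + sqrt(2)*sqrt(Q))**2 (o(Q) = (Q + sqrt(2*Q))**2 = (Q + sqrt(2)*sqrt(Q))**2)
o(1)/256 = (1 + sqrt(2)*sqrt(1))**2/256 = (1 + sqrt(2)*1)**2*(1/256) = (1 + sqrt(2))**2*(1/256) = (1 + sqrt(2))**2/256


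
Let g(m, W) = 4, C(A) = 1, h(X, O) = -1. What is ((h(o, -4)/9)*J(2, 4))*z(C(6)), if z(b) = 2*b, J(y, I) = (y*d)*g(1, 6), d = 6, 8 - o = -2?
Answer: -32/3 ≈ -10.667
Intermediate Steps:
o = 10 (o = 8 - 1*(-2) = 8 + 2 = 10)
J(y, I) = 24*y (J(y, I) = (y*6)*4 = (6*y)*4 = 24*y)
((h(o, -4)/9)*J(2, 4))*z(C(6)) = ((-1/9)*(24*2))*(2*1) = (-1*⅑*48)*2 = -⅑*48*2 = -16/3*2 = -32/3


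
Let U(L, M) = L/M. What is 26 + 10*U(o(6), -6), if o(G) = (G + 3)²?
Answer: -109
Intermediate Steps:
o(G) = (3 + G)²
26 + 10*U(o(6), -6) = 26 + 10*((3 + 6)²/(-6)) = 26 + 10*(9²*(-⅙)) = 26 + 10*(81*(-⅙)) = 26 + 10*(-27/2) = 26 - 135 = -109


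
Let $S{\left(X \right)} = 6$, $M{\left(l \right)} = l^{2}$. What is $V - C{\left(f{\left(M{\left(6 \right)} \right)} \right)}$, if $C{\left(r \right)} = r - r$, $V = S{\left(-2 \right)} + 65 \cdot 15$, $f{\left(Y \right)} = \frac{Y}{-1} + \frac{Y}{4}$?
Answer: $981$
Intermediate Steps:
$f{\left(Y \right)} = - \frac{3 Y}{4}$ ($f{\left(Y \right)} = Y \left(-1\right) + Y \frac{1}{4} = - Y + \frac{Y}{4} = - \frac{3 Y}{4}$)
$V = 981$ ($V = 6 + 65 \cdot 15 = 6 + 975 = 981$)
$C{\left(r \right)} = 0$
$V - C{\left(f{\left(M{\left(6 \right)} \right)} \right)} = 981 - 0 = 981 + 0 = 981$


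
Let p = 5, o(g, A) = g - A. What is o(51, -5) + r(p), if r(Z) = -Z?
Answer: 51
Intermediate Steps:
o(51, -5) + r(p) = (51 - 1*(-5)) - 1*5 = (51 + 5) - 5 = 56 - 5 = 51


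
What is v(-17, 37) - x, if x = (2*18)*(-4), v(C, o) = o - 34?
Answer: 147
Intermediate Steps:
v(C, o) = -34 + o
x = -144 (x = 36*(-4) = -144)
v(-17, 37) - x = (-34 + 37) - 1*(-144) = 3 + 144 = 147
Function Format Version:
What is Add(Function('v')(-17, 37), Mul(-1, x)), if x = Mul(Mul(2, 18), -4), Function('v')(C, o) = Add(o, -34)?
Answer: 147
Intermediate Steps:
Function('v')(C, o) = Add(-34, o)
x = -144 (x = Mul(36, -4) = -144)
Add(Function('v')(-17, 37), Mul(-1, x)) = Add(Add(-34, 37), Mul(-1, -144)) = Add(3, 144) = 147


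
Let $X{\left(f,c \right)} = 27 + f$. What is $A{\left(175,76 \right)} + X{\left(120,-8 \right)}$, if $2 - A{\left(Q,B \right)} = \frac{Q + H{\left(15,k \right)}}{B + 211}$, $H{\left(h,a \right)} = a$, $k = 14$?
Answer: $\frac{6082}{41} \approx 148.34$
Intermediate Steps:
$A{\left(Q,B \right)} = 2 - \frac{14 + Q}{211 + B}$ ($A{\left(Q,B \right)} = 2 - \frac{Q + 14}{B + 211} = 2 - \frac{14 + Q}{211 + B}$)
$A{\left(175,76 \right)} + X{\left(120,-8 \right)} = \frac{408 - 175 + 2 \cdot 76}{211 + 76} + \left(27 + 120\right) = \frac{408 - 175 + 152}{287} + 147 = \frac{1}{287} \cdot 385 + 147 = \frac{55}{41} + 147 = \frac{6082}{41}$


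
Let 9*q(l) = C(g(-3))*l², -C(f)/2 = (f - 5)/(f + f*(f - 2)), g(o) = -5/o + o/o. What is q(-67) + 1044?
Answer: 94063/60 ≈ 1567.7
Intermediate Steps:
g(o) = 1 - 5/o (g(o) = -5/o + 1 = 1 - 5/o)
C(f) = -2*(-5 + f)/(f + f*(-2 + f)) (C(f) = -2*(f - 5)/(f + f*(f - 2)) = -2*(-5 + f)/(f + f*(-2 + f)))
q(l) = 7*l²/60 (q(l) = ((2*(5 - (-5 - 3)/(-3))/((((-5 - 3)/(-3)))*(-1 + (-5 - 3)/(-3))))*l²)/9 = ((2*(5 - (-1)*(-8)/3)/(((-⅓*(-8)))*(-1 - ⅓*(-8))))*l²)/9 = ((2*(5 - 1*8/3)/((8/3)*(-1 + 8/3)))*l²)/9 = ((2*(3/8)*(5 - 8/3)/(5/3))*l²)/9 = ((2*(3/8)*(⅗)*(7/3))*l²)/9 = (21*l²/20)/9 = 7*l²/60)
q(-67) + 1044 = (7/60)*(-67)² + 1044 = (7/60)*4489 + 1044 = 31423/60 + 1044 = 94063/60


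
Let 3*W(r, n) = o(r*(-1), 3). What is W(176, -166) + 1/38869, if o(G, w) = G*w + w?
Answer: -6802074/38869 ≈ -175.00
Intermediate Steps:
o(G, w) = w + G*w
W(r, n) = 1 - r (W(r, n) = (3*(1 + r*(-1)))/3 = (3*(1 - r))/3 = (3 - 3*r)/3 = 1 - r)
W(176, -166) + 1/38869 = (1 - 1*176) + 1/38869 = (1 - 176) + 1/38869 = -175 + 1/38869 = -6802074/38869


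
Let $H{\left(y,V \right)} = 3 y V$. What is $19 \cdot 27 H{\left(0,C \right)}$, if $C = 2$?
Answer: $0$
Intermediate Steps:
$H{\left(y,V \right)} = 3 V y$
$19 \cdot 27 H{\left(0,C \right)} = 19 \cdot 27 \cdot 3 \cdot 2 \cdot 0 = 513 \cdot 0 = 0$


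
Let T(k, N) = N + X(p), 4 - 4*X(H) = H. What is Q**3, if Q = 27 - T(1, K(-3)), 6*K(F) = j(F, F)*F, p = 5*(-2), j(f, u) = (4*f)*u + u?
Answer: 64000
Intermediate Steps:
j(f, u) = u + 4*f*u (j(f, u) = 4*f*u + u = u + 4*f*u)
p = -10
X(H) = 1 - H/4
K(F) = F**2*(1 + 4*F)/6 (K(F) = ((F*(1 + 4*F))*F)/6 = (F**2*(1 + 4*F))/6 = F**2*(1 + 4*F)/6)
T(k, N) = 7/2 + N (T(k, N) = N + (1 - 1/4*(-10)) = N + (1 + 5/2) = N + 7/2 = 7/2 + N)
Q = 40 (Q = 27 - (7/2 + (1/6)*(-3)**2*(1 + 4*(-3))) = 27 - (7/2 + (1/6)*9*(1 - 12)) = 27 - (7/2 + (1/6)*9*(-11)) = 27 - (7/2 - 33/2) = 27 - 1*(-13) = 27 + 13 = 40)
Q**3 = 40**3 = 64000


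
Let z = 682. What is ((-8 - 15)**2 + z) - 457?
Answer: 754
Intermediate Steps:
((-8 - 15)**2 + z) - 457 = ((-8 - 15)**2 + 682) - 457 = ((-23)**2 + 682) - 457 = (529 + 682) - 457 = 1211 - 457 = 754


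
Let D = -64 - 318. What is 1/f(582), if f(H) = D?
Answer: -1/382 ≈ -0.0026178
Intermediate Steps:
D = -382
f(H) = -382
1/f(582) = 1/(-382) = -1/382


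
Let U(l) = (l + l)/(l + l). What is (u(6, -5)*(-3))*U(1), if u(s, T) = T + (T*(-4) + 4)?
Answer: -57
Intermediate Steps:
u(s, T) = 4 - 3*T (u(s, T) = T + (-4*T + 4) = T + (4 - 4*T) = 4 - 3*T)
U(l) = 1 (U(l) = (2*l)/((2*l)) = (2*l)*(1/(2*l)) = 1)
(u(6, -5)*(-3))*U(1) = ((4 - 3*(-5))*(-3))*1 = ((4 + 15)*(-3))*1 = (19*(-3))*1 = -57*1 = -57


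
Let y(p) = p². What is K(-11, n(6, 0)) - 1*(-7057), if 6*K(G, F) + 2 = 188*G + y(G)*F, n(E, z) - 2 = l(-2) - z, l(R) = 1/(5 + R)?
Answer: 121663/18 ≈ 6759.1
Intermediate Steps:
n(E, z) = 7/3 - z (n(E, z) = 2 + (1/(5 - 2) - z) = 2 + (1/3 - z) = 2 + (⅓ - z) = 7/3 - z)
K(G, F) = -⅓ + 94*G/3 + F*G²/6 (K(G, F) = -⅓ + (188*G + G²*F)/6 = -⅓ + (188*G + F*G²)/6 = -⅓ + (94*G/3 + F*G²/6) = -⅓ + 94*G/3 + F*G²/6)
K(-11, n(6, 0)) - 1*(-7057) = (-⅓ + (94/3)*(-11) + (⅙)*(7/3 - 1*0)*(-11)²) - 1*(-7057) = (-⅓ - 1034/3 + (⅙)*(7/3 + 0)*121) + 7057 = (-⅓ - 1034/3 + (⅙)*(7/3)*121) + 7057 = (-⅓ - 1034/3 + 847/18) + 7057 = -5363/18 + 7057 = 121663/18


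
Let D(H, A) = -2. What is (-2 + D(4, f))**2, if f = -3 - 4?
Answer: 16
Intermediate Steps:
f = -7
(-2 + D(4, f))**2 = (-2 - 2)**2 = (-4)**2 = 16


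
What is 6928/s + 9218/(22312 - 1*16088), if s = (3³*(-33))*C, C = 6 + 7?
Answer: 31826111/36046296 ≈ 0.88292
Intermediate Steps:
C = 13
s = -11583 (s = (3³*(-33))*13 = (27*(-33))*13 = -891*13 = -11583)
6928/s + 9218/(22312 - 1*16088) = 6928/(-11583) + 9218/(22312 - 1*16088) = 6928*(-1/11583) + 9218/(22312 - 16088) = -6928/11583 + 9218/6224 = -6928/11583 + 9218*(1/6224) = -6928/11583 + 4609/3112 = 31826111/36046296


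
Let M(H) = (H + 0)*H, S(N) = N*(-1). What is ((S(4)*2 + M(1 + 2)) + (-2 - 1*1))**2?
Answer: 4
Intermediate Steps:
S(N) = -N
M(H) = H**2 (M(H) = H*H = H**2)
((S(4)*2 + M(1 + 2)) + (-2 - 1*1))**2 = ((-1*4*2 + (1 + 2)**2) + (-2 - 1*1))**2 = ((-4*2 + 3**2) + (-2 - 1))**2 = ((-8 + 9) - 3)**2 = (1 - 3)**2 = (-2)**2 = 4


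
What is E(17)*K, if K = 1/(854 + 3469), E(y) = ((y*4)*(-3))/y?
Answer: -4/1441 ≈ -0.0027759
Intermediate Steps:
E(y) = -12 (E(y) = ((4*y)*(-3))/y = (-12*y)/y = -12)
K = 1/4323 ≈ 0.00023132
E(17)*K = -12*1/4323 = -4/1441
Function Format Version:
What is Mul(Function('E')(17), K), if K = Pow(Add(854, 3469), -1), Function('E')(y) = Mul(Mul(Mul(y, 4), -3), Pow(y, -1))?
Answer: Rational(-4, 1441) ≈ -0.0027759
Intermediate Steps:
Function('E')(y) = -12 (Function('E')(y) = Mul(Mul(Mul(4, y), -3), Pow(y, -1)) = Mul(Mul(-12, y), Pow(y, -1)) = -12)
K = Rational(1, 4323) (K = Pow(4323, -1) = Rational(1, 4323) ≈ 0.00023132)
Mul(Function('E')(17), K) = Mul(-12, Rational(1, 4323)) = Rational(-4, 1441)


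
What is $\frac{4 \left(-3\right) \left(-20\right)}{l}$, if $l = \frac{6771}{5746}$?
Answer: $\frac{459680}{2257} \approx 203.67$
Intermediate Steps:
$l = \frac{6771}{5746}$ ($l = 6771 \cdot \frac{1}{5746} = \frac{6771}{5746} \approx 1.1784$)
$\frac{4 \left(-3\right) \left(-20\right)}{l} = \frac{4 \left(-3\right) \left(-20\right)}{\frac{6771}{5746}} = \left(-12\right) \left(-20\right) \frac{5746}{6771} = 240 \cdot \frac{5746}{6771} = \frac{459680}{2257}$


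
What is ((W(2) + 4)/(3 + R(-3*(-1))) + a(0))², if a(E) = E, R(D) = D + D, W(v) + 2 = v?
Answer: 16/81 ≈ 0.19753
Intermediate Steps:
W(v) = -2 + v
R(D) = 2*D
((W(2) + 4)/(3 + R(-3*(-1))) + a(0))² = (((-2 + 2) + 4)/(3 + 2*(-3*(-1))) + 0)² = ((0 + 4)/(3 + 2*3) + 0)² = (4/(3 + 6) + 0)² = (4/9 + 0)² = (4/9)² = 16/81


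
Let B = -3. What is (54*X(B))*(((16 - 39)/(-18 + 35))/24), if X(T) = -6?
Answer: 621/34 ≈ 18.265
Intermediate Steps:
(54*X(B))*(((16 - 39)/(-18 + 35))/24) = (54*(-6))*(((16 - 39)/(-18 + 35))/24) = -324*(-23/17)/24 = -324*(-23*1/17)/24 = -(-7452)/(17*24) = -324*(-23/408) = 621/34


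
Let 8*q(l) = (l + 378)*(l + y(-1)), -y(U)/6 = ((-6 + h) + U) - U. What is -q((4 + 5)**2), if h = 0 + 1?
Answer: -50949/8 ≈ -6368.6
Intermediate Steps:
h = 1
y(U) = 30 (y(U) = -6*(((-6 + 1) + U) - U) = -6*((-5 + U) - U) = -6*(-5) = 30)
q(l) = (30 + l)*(378 + l)/8 (q(l) = ((l + 378)*(l + 30))/8 = ((378 + l)*(30 + l))/8 = ((30 + l)*(378 + l))/8 = (30 + l)*(378 + l)/8)
-q((4 + 5)**2) = -(2835/2 + 51*(4 + 5)**2 + ((4 + 5)**2)**2/8) = -(2835/2 + 51*9**2 + (9**2)**2/8) = -(2835/2 + 51*81 + (1/8)*81**2) = -(2835/2 + 4131 + (1/8)*6561) = -(2835/2 + 4131 + 6561/8) = -1*50949/8 = -50949/8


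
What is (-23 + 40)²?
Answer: 289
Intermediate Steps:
(-23 + 40)² = 17² = 289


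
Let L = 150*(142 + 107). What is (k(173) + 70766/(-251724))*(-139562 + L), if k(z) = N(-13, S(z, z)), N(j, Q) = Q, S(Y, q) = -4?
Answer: 2503408826/5721 ≈ 4.3758e+5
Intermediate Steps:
L = 37350 (L = 150*249 = 37350)
k(z) = -4
(k(173) + 70766/(-251724))*(-139562 + L) = (-4 + 70766/(-251724))*(-139562 + 37350) = (-4 + 70766*(-1/251724))*(-102212) = (-4 - 35383/125862)*(-102212) = -538831/125862*(-102212) = 2503408826/5721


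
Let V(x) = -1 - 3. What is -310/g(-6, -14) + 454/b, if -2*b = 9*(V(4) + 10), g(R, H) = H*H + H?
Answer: -45499/2457 ≈ -18.518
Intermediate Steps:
V(x) = -4
g(R, H) = H + H**2 (g(R, H) = H**2 + H = H + H**2)
b = -27 (b = -9*(-4 + 10)/2 = -9*6/2 = -1/2*54 = -27)
-310/g(-6, -14) + 454/b = -310*(-1/(14*(1 - 14))) + 454/(-27) = -310/((-14*(-13))) + 454*(-1/27) = -310/182 - 454/27 = -310*1/182 - 454/27 = -155/91 - 454/27 = -45499/2457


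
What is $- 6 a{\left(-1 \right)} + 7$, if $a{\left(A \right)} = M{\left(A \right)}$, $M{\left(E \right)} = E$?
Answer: $13$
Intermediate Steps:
$a{\left(A \right)} = A$
$- 6 a{\left(-1 \right)} + 7 = \left(-6\right) \left(-1\right) + 7 = 6 + 7 = 13$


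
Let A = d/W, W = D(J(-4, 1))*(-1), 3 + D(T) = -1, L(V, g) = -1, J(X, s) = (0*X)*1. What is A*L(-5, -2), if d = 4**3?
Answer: -16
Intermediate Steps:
J(X, s) = 0 (J(X, s) = 0*1 = 0)
d = 64
D(T) = -4 (D(T) = -3 - 1 = -4)
W = 4 (W = -4*(-1) = 4)
A = 16 (A = 64/4 = 64*(1/4) = 16)
A*L(-5, -2) = 16*(-1) = -16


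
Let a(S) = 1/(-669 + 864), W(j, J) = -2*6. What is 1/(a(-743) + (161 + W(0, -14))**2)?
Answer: 195/4329196 ≈ 4.5043e-5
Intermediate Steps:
W(j, J) = -12
a(S) = 1/195
1/(a(-743) + (161 + W(0, -14))**2) = 1/(1/195 + (161 - 12)**2) = 1/(1/195 + 149**2) = 1/(1/195 + 22201) = 1/(4329196/195) = 195/4329196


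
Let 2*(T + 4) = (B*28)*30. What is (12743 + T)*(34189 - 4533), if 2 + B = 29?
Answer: 714086824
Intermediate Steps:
B = 27 (B = -2 + 29 = 27)
T = 11336 (T = -4 + ((27*28)*30)/2 = -4 + (756*30)/2 = -4 + (½)*22680 = -4 + 11340 = 11336)
(12743 + T)*(34189 - 4533) = (12743 + 11336)*(34189 - 4533) = 24079*29656 = 714086824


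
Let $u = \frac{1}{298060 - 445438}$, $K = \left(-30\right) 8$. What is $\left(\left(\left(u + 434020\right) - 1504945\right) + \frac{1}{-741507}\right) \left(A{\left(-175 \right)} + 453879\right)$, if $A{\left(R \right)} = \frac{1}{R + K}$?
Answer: $- \frac{244936013506654945284556}{503910608201} \approx -4.8607 \cdot 10^{11}$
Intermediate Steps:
$K = -240$
$A{\left(R \right)} = \frac{1}{-240 + R}$ ($A{\left(R \right)} = \frac{1}{R - 240} = \frac{1}{-240 + R}$)
$u = - \frac{1}{147378}$ ($u = \frac{1}{-147378} = - \frac{1}{147378} \approx -6.7853 \cdot 10^{-6}$)
$\left(\left(\left(u + 434020\right) - 1504945\right) + \frac{1}{-741507}\right) \left(A{\left(-175 \right)} + 453879\right) = \left(\left(\left(- \frac{1}{147378} + 434020\right) - 1504945\right) + \frac{1}{-741507}\right) \left(\frac{1}{-240 - 175} + 453879\right) = \left(\left(\frac{63964999559}{147378} - 1504945\right) - \frac{1}{741507}\right) \left(\frac{1}{-415} + 453879\right) = \left(- \frac{157830784651}{147378} - \frac{1}{741507}\right) \left(- \frac{1}{415} + 453879\right) = \left(- \frac{13003625737150715}{12142424294}\right) \frac{188359784}{415} = - \frac{244936013506654945284556}{503910608201}$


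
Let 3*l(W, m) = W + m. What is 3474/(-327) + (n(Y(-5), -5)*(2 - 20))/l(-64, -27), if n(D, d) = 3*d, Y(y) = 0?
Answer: -193668/9919 ≈ -19.525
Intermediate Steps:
l(W, m) = W/3 + m/3 (l(W, m) = (W + m)/3 = W/3 + m/3)
3474/(-327) + (n(Y(-5), -5)*(2 - 20))/l(-64, -27) = 3474/(-327) + ((3*(-5))*(2 - 20))/((1/3)*(-64) + (1/3)*(-27)) = 3474*(-1/327) + (-15*(-18))/(-64/3 - 9) = -1158/109 + 270/(-91/3) = -1158/109 + 270*(-3/91) = -1158/109 - 810/91 = -193668/9919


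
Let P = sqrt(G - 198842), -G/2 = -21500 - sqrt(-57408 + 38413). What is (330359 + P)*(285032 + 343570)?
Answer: 207664328118 + 628602*sqrt(-155842 + 2*I*sqrt(18995)) ≈ 2.0766e+11 + 2.4815e+8*I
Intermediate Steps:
G = 43000 + 2*I*sqrt(18995) (G = -2*(-21500 - sqrt(-57408 + 38413)) = -2*(-21500 - sqrt(-18995)) = -2*(-21500 - I*sqrt(18995)) = 43000 + 2*I*sqrt(18995) ≈ 43000.0 + 275.64*I)
P = sqrt(-155842 + 2*I*sqrt(18995)) (P = sqrt((43000 + 2*I*sqrt(18995)) - 198842) = sqrt(-155842 + 2*I*sqrt(18995)) ≈ 0.349 + 394.77*I)
(330359 + P)*(285032 + 343570) = (330359 + sqrt(-155842 + 2*I*sqrt(18995)))*(285032 + 343570) = (330359 + sqrt(-155842 + 2*I*sqrt(18995)))*628602 = 207664328118 + 628602*sqrt(-155842 + 2*I*sqrt(18995))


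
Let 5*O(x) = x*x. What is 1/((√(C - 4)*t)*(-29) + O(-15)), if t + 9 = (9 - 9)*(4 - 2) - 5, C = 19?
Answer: -3/164701 + 406*√15/2470515 ≈ 0.00061826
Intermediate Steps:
O(x) = x²/5 (O(x) = (x*x)/5 = x²/5)
t = -14 (t = -9 + ((9 - 9)*(4 - 2) - 5) = -9 + (0*2 - 5) = -9 + (0 - 5) = -9 - 5 = -14)
1/((√(C - 4)*t)*(-29) + O(-15)) = 1/((√(19 - 4)*(-14))*(-29) + (⅕)*(-15)²) = 1/((√15*(-14))*(-29) + (⅕)*225) = 1/(-14*√15*(-29) + 45) = 1/(406*√15 + 45) = 1/(45 + 406*√15)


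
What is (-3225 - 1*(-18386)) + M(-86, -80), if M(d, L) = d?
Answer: 15075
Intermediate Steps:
(-3225 - 1*(-18386)) + M(-86, -80) = (-3225 - 1*(-18386)) - 86 = (-3225 + 18386) - 86 = 15161 - 86 = 15075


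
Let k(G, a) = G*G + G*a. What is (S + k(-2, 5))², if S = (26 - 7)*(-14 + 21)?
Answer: 16129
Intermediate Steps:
S = 133 (S = 19*7 = 133)
k(G, a) = G² + G*a
(S + k(-2, 5))² = (133 - 2*(-2 + 5))² = (133 - 2*3)² = (133 - 6)² = 127² = 16129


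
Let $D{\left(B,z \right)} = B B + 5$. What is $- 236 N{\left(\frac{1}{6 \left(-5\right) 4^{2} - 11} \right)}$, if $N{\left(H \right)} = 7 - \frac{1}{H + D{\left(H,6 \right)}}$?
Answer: $- \frac{1933624464}{1204915} \approx -1604.8$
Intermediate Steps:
$D{\left(B,z \right)} = 5 + B^{2}$ ($D{\left(B,z \right)} = B^{2} + 5 = 5 + B^{2}$)
$N{\left(H \right)} = 7 - \frac{1}{5 + H + H^{2}}$ ($N{\left(H \right)} = 7 - \frac{1}{H + \left(5 + H^{2}\right)} = 7 - \frac{1}{5 + H + H^{2}}$)
$- 236 N{\left(\frac{1}{6 \left(-5\right) 4^{2} - 11} \right)} = - 236 \frac{34 + \frac{7}{6 \left(-5\right) 4^{2} - 11} + 7 \left(\frac{1}{6 \left(-5\right) 4^{2} - 11}\right)^{2}}{5 + \frac{1}{6 \left(-5\right) 4^{2} - 11} + \left(\frac{1}{6 \left(-5\right) 4^{2} - 11}\right)^{2}} = - 236 \frac{34 + \frac{7}{\left(-30\right) 16 - 11} + 7 \left(\frac{1}{\left(-30\right) 16 - 11}\right)^{2}}{5 + \frac{1}{\left(-30\right) 16 - 11} + \left(\frac{1}{\left(-30\right) 16 - 11}\right)^{2}} = - 236 \frac{34 + \frac{7}{-480 - 11} + 7 \left(\frac{1}{-480 - 11}\right)^{2}}{5 + \frac{1}{-480 - 11} + \left(\frac{1}{-480 - 11}\right)^{2}} = - 236 \frac{34 + \frac{7}{-491} + 7 \left(\frac{1}{-491}\right)^{2}}{5 + \frac{1}{-491} + \left(\frac{1}{-491}\right)^{2}} = - 236 \frac{34 + 7 \left(- \frac{1}{491}\right) + 7 \left(- \frac{1}{491}\right)^{2}}{5 - \frac{1}{491} + \left(- \frac{1}{491}\right)^{2}} = - 236 \frac{34 - \frac{7}{491} + 7 \cdot \frac{1}{241081}}{5 - \frac{1}{491} + \frac{1}{241081}} = - 236 \frac{34 - \frac{7}{491} + \frac{7}{241081}}{\frac{1204915}{241081}} = - 236 \cdot \frac{241081}{1204915} \cdot \frac{8193324}{241081} = \left(-236\right) \frac{8193324}{1204915} = - \frac{1933624464}{1204915}$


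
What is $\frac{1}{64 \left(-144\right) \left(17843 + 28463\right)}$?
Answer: $- \frac{1}{426756096} \approx -2.3433 \cdot 10^{-9}$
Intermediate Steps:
$\frac{1}{64 \left(-144\right) \left(17843 + 28463\right)} = \frac{1}{\left(-9216\right) 46306} = \left(- \frac{1}{9216}\right) \frac{1}{46306} = - \frac{1}{426756096}$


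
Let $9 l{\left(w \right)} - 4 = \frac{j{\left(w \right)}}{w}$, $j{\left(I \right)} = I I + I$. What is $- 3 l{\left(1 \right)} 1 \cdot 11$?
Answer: $-22$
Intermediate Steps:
$j{\left(I \right)} = I + I^{2}$ ($j{\left(I \right)} = I^{2} + I = I + I^{2}$)
$l{\left(w \right)} = \frac{5}{9} + \frac{w}{9}$ ($l{\left(w \right)} = \frac{4}{9} + \frac{w \left(1 + w\right) \frac{1}{w}}{9} = \frac{4}{9} + \frac{1 + w}{9} = \frac{4}{9} + \left(\frac{1}{9} + \frac{w}{9}\right) = \frac{5}{9} + \frac{w}{9}$)
$- 3 l{\left(1 \right)} 1 \cdot 11 = - 3 \left(\frac{5}{9} + \frac{1}{9} \cdot 1\right) 1 \cdot 11 = - 3 \left(\frac{5}{9} + \frac{1}{9}\right) 11 = \left(-3\right) \frac{2}{3} \cdot 11 = \left(-2\right) 11 = -22$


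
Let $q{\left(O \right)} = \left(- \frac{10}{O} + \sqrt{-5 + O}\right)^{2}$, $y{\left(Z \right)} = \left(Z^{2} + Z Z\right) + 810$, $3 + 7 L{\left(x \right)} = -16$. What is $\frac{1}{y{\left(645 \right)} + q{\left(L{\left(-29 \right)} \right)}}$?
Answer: $\frac{2659227834851}{2214780076610240738} - \frac{5041365 i \sqrt{42}}{1107390038305120369} \approx 1.2007 \cdot 10^{-6} - 2.9503 \cdot 10^{-11} i$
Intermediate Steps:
$L{\left(x \right)} = - \frac{19}{7}$ ($L{\left(x \right)} = - \frac{3}{7} + \frac{1}{7} \left(-16\right) = - \frac{3}{7} - \frac{16}{7} = - \frac{19}{7}$)
$y{\left(Z \right)} = 810 + 2 Z^{2}$ ($y{\left(Z \right)} = \left(Z^{2} + Z^{2}\right) + 810 = 2 Z^{2} + 810 = 810 + 2 Z^{2}$)
$q{\left(O \right)} = \left(\sqrt{-5 + O} - \frac{10}{O}\right)^{2}$
$\frac{1}{y{\left(645 \right)} + q{\left(L{\left(-29 \right)} \right)}} = \frac{1}{\left(810 + 2 \cdot 645^{2}\right) + \frac{\left(-10 - \frac{19 \sqrt{-5 - \frac{19}{7}}}{7}\right)^{2}}{\frac{361}{49}}} = \frac{1}{\left(810 + 2 \cdot 416025\right) + \frac{49 \left(-10 - \frac{19 \sqrt{- \frac{54}{7}}}{7}\right)^{2}}{361}} = \frac{1}{\left(810 + 832050\right) + \frac{49 \left(-10 - \frac{19 \frac{3 i \sqrt{42}}{7}}{7}\right)^{2}}{361}} = \frac{1}{832860 + \frac{49 \left(-10 - \frac{57 i \sqrt{42}}{49}\right)^{2}}{361}}$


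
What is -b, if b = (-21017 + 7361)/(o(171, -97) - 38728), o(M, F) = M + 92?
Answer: -13656/38465 ≈ -0.35502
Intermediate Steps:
o(M, F) = 92 + M
b = 13656/38465 (b = (-21017 + 7361)/((92 + 171) - 38728) = -13656/(263 - 38728) = -13656/(-38465) = -13656*(-1/38465) = 13656/38465 ≈ 0.35502)
-b = -1*13656/38465 = -13656/38465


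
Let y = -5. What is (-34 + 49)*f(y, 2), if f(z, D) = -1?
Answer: -15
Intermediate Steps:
(-34 + 49)*f(y, 2) = (-34 + 49)*(-1) = 15*(-1) = -15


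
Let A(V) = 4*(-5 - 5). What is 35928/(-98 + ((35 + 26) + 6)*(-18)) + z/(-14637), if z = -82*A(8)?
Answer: -1616327/58191 ≈ -27.776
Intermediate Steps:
A(V) = -40 (A(V) = 4*(-10) = -40)
z = 3280 (z = -82*(-40) = 3280)
35928/(-98 + ((35 + 26) + 6)*(-18)) + z/(-14637) = 35928/(-98 + ((35 + 26) + 6)*(-18)) + 3280/(-14637) = 35928/(-98 + (61 + 6)*(-18)) + 3280*(-1/14637) = 35928/(-98 + 67*(-18)) - 80/357 = 35928/(-98 - 1206) - 80/357 = 35928/(-1304) - 80/357 = 35928*(-1/1304) - 80/357 = -4491/163 - 80/357 = -1616327/58191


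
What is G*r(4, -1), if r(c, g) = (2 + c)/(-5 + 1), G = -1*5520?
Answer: 8280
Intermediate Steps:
G = -5520
r(c, g) = -½ - c/4 (r(c, g) = (2 + c)/(-4) = (2 + c)*(-¼) = -½ - c/4)
G*r(4, -1) = -5520*(-½ - ¼*4) = -5520*(-½ - 1) = -5520*(-3/2) = 8280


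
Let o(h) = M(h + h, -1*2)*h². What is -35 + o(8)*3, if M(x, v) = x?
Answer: 3037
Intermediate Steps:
o(h) = 2*h³ (o(h) = (h + h)*h² = (2*h)*h² = 2*h³)
-35 + o(8)*3 = -35 + (2*8³)*3 = -35 + (2*512)*3 = -35 + 1024*3 = -35 + 3072 = 3037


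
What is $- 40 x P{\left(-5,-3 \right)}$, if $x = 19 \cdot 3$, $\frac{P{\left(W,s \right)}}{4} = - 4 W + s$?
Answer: $-155040$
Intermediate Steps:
$P{\left(W,s \right)} = - 16 W + 4 s$ ($P{\left(W,s \right)} = 4 \left(- 4 W + s\right) = 4 \left(s - 4 W\right) = - 16 W + 4 s$)
$x = 57$
$- 40 x P{\left(-5,-3 \right)} = \left(-40\right) 57 \left(\left(-16\right) \left(-5\right) + 4 \left(-3\right)\right) = - 2280 \left(80 - 12\right) = \left(-2280\right) 68 = -155040$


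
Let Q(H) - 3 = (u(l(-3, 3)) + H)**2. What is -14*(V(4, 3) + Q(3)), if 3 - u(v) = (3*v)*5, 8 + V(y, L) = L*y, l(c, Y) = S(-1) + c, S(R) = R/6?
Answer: -80339/2 ≈ -40170.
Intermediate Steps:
S(R) = R/6 (S(R) = R*(1/6) = R/6)
l(c, Y) = -1/6 + c (l(c, Y) = (1/6)*(-1) + c = -1/6 + c)
V(y, L) = -8 + L*y
u(v) = 3 - 15*v (u(v) = 3 - 3*v*5 = 3 - 15*v)
Q(H) = 3 + (101/2 + H)**2 (Q(H) = 3 + ((3 - 15*(-1/6 - 3)) + H)**2 = 3 + ((3 - 15*(-19/6)) + H)**2 = 3 + ((3 + 95/2) + H)**2 = 3 + (101/2 + H)**2)
-14*(V(4, 3) + Q(3)) = -14*((-8 + 3*4) + (3 + (101 + 2*3)**2/4)) = -14*((-8 + 12) + (3 + (101 + 6)**2/4)) = -14*(4 + (3 + (1/4)*107**2)) = -14*(4 + (3 + (1/4)*11449)) = -14*(4 + (3 + 11449/4)) = -14*(4 + 11461/4) = -14*11477/4 = -80339/2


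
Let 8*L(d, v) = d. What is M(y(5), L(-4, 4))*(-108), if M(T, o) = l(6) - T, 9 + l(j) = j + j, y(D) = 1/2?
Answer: -270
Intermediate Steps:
L(d, v) = d/8
y(D) = ½
l(j) = -9 + 2*j (l(j) = -9 + (j + j) = -9 + 2*j)
M(T, o) = 3 - T (M(T, o) = (-9 + 2*6) - T = (-9 + 12) - T = 3 - T)
M(y(5), L(-4, 4))*(-108) = (3 - 1*½)*(-108) = (3 - ½)*(-108) = (5/2)*(-108) = -270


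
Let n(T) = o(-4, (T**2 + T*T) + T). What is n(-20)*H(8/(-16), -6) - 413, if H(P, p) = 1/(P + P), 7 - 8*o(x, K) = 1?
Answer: -1655/4 ≈ -413.75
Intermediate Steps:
o(x, K) = 3/4 (o(x, K) = 7/8 - 1/8*1 = 7/8 - 1/8 = 3/4)
H(P, p) = 1/(2*P)
n(T) = 3/4
n(-20)*H(8/(-16), -6) - 413 = 3*(1/(2*((8/(-16)))))/4 - 413 = 3*(1/(2*((8*(-1/16)))))/4 - 413 = 3*(1/(2*(-1/2)))/4 - 413 = 3*((1/2)*(-2))/4 - 413 = (3/4)*(-1) - 413 = -3/4 - 413 = -1655/4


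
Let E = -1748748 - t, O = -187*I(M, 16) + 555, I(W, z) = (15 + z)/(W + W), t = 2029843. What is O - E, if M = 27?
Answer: 204068087/54 ≈ 3.7790e+6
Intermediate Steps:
I(W, z) = (15 + z)/(2*W) (I(W, z) = (15 + z)/((2*W)) = (15 + z)*(1/(2*W)) = (15 + z)/(2*W))
O = 24173/54 (O = -187*(15 + 16)/(2*27) + 555 = -187*31/(2*27) + 555 = -187*31/54 + 555 = -5797/54 + 555 = 24173/54 ≈ 447.65)
E = -3778591 (E = -1748748 - 1*2029843 = -1748748 - 2029843 = -3778591)
O - E = 24173/54 - 1*(-3778591) = 24173/54 + 3778591 = 204068087/54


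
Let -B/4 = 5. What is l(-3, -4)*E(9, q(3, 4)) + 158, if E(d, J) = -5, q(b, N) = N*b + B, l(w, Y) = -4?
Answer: 178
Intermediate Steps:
B = -20 (B = -4*5 = -20)
q(b, N) = -20 + N*b (q(b, N) = N*b - 20 = -20 + N*b)
l(-3, -4)*E(9, q(3, 4)) + 158 = -4*(-5) + 158 = 20 + 158 = 178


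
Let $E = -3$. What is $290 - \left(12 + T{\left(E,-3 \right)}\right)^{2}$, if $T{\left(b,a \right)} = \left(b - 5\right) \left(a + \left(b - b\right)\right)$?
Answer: $-1006$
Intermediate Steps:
$T{\left(b,a \right)} = a \left(-5 + b\right)$ ($T{\left(b,a \right)} = \left(-5 + b\right) \left(a + 0\right) = \left(-5 + b\right) a = a \left(-5 + b\right)$)
$290 - \left(12 + T{\left(E,-3 \right)}\right)^{2} = 290 - \left(12 - 3 \left(-5 - 3\right)\right)^{2} = 290 - \left(12 - -24\right)^{2} = 290 - \left(12 + 24\right)^{2} = 290 - 36^{2} = 290 - 1296 = -1006$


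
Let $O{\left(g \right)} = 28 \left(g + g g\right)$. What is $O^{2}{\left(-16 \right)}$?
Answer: $45158400$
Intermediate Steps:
$O{\left(g \right)} = 28 g + 28 g^{2}$ ($O{\left(g \right)} = 28 \left(g + g^{2}\right) = 28 g + 28 g^{2}$)
$O^{2}{\left(-16 \right)} = \left(28 \left(-16\right) \left(1 - 16\right)\right)^{2} = \left(28 \left(-16\right) \left(-15\right)\right)^{2} = 6720^{2} = 45158400$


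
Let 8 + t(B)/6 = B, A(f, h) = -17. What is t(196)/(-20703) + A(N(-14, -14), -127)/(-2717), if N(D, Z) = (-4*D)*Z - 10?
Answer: -904275/18750017 ≈ -0.048228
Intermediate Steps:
N(D, Z) = -10 - 4*D*Z (N(D, Z) = -4*D*Z - 10 = -10 - 4*D*Z)
t(B) = -48 + 6*B
t(196)/(-20703) + A(N(-14, -14), -127)/(-2717) = (-48 + 6*196)/(-20703) - 17/(-2717) = (-48 + 1176)*(-1/20703) - 17*(-1/2717) = 1128*(-1/20703) + 17/2717 = -376/6901 + 17/2717 = -904275/18750017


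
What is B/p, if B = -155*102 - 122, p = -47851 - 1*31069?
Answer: 3983/19730 ≈ 0.20188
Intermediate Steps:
p = -78920 (p = -47851 - 31069 = -78920)
B = -15932 (B = -15810 - 122 = -15932)
B/p = -15932/(-78920) = -15932*(-1/78920) = 3983/19730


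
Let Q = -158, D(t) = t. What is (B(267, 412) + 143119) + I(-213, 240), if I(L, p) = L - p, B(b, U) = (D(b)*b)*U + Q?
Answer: 29513576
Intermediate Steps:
B(b, U) = -158 + U*b**2 (B(b, U) = (b*b)*U - 158 = b**2*U - 158 = U*b**2 - 158 = -158 + U*b**2)
(B(267, 412) + 143119) + I(-213, 240) = ((-158 + 412*267**2) + 143119) + (-213 - 1*240) = ((-158 + 412*71289) + 143119) + (-213 - 240) = ((-158 + 29371068) + 143119) - 453 = (29370910 + 143119) - 453 = 29514029 - 453 = 29513576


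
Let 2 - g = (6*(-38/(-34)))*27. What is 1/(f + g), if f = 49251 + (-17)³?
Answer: 17/750702 ≈ 2.2645e-5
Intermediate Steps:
f = 44338 (f = 49251 - 4913 = 44338)
g = -3044/17 (g = 2 - 6*(-38/(-34))*27 = 2 - 6*(-38*(-1/34))*27 = 2 - 6*(19/17)*27 = 2 - 114*27/17 = 2 - 1*3078/17 = 2 - 3078/17 = -3044/17 ≈ -179.06)
1/(f + g) = 1/(44338 - 3044/17) = 1/(750702/17) = 17/750702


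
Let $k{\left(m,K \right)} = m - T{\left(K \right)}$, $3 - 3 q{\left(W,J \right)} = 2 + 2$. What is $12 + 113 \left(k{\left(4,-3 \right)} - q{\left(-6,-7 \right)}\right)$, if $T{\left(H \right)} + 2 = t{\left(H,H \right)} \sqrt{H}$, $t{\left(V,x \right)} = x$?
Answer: $\frac{2183}{3} + 339 i \sqrt{3} \approx 727.67 + 587.17 i$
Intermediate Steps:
$q{\left(W,J \right)} = - \frac{1}{3}$ ($q{\left(W,J \right)} = 1 - \frac{2 + 2}{3} = 1 - \frac{4}{3} = - \frac{1}{3}$)
$T{\left(H \right)} = -2 + H^{\frac{3}{2}}$ ($T{\left(H \right)} = -2 + H \sqrt{H} = -2 + H^{\frac{3}{2}}$)
$k{\left(m,K \right)} = 2 + m - K^{\frac{3}{2}}$ ($k{\left(m,K \right)} = m - \left(-2 + K^{\frac{3}{2}}\right) = 2 + m - K^{\frac{3}{2}}$)
$12 + 113 \left(k{\left(4,-3 \right)} - q{\left(-6,-7 \right)}\right) = 12 + 113 \left(\left(2 + 4 - \left(-3\right)^{\frac{3}{2}}\right) - - \frac{1}{3}\right) = 12 + 113 \left(\left(2 + 4 - - 3 i \sqrt{3}\right) + \frac{1}{3}\right) = 12 + 113 \left(\left(2 + 4 + 3 i \sqrt{3}\right) + \frac{1}{3}\right) = 12 + 113 \left(\left(6 + 3 i \sqrt{3}\right) + \frac{1}{3}\right) = 12 + 113 \left(\frac{19}{3} + 3 i \sqrt{3}\right) = 12 + \left(\frac{2147}{3} + 339 i \sqrt{3}\right) = \frac{2183}{3} + 339 i \sqrt{3}$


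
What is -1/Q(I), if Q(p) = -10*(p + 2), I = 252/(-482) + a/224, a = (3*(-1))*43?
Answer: 26992/243275 ≈ 0.11095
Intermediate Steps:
a = -129 (a = -3*43 = -129)
I = -59313/53984 (I = 252/(-482) - 129/224 = 252*(-1/482) - 129*1/224 = -126/241 - 129/224 = -59313/53984 ≈ -1.0987)
Q(p) = -20 - 10*p (Q(p) = -10*(2 + p) = -20 - 10*p)
-1/Q(I) = -1/(-20 - 10*(-59313/53984)) = -1/(-20 + 296565/26992) = -1/(-243275/26992) = -1*(-26992/243275) = 26992/243275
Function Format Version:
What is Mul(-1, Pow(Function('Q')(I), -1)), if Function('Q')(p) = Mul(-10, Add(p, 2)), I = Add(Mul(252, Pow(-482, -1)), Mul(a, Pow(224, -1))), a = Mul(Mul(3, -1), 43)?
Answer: Rational(26992, 243275) ≈ 0.11095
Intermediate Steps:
a = -129 (a = Mul(-3, 43) = -129)
I = Rational(-59313, 53984) (I = Add(Mul(252, Pow(-482, -1)), Mul(-129, Pow(224, -1))) = Add(Mul(252, Rational(-1, 482)), Mul(-129, Rational(1, 224))) = Add(Rational(-126, 241), Rational(-129, 224)) = Rational(-59313, 53984) ≈ -1.0987)
Function('Q')(p) = Add(-20, Mul(-10, p)) (Function('Q')(p) = Mul(-10, Add(2, p)) = Add(-20, Mul(-10, p)))
Mul(-1, Pow(Function('Q')(I), -1)) = Mul(-1, Pow(Add(-20, Mul(-10, Rational(-59313, 53984))), -1)) = Mul(-1, Pow(Add(-20, Rational(296565, 26992)), -1)) = Mul(-1, Pow(Rational(-243275, 26992), -1)) = Mul(-1, Rational(-26992, 243275)) = Rational(26992, 243275)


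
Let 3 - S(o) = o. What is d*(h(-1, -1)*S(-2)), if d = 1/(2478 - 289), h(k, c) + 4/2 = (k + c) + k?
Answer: -25/2189 ≈ -0.011421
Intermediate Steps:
h(k, c) = -2 + c + 2*k (h(k, c) = -2 + ((k + c) + k) = -2 + ((c + k) + k) = -2 + (c + 2*k) = -2 + c + 2*k)
S(o) = 3 - o
d = 1/2189 ≈ 0.00045683
d*(h(-1, -1)*S(-2)) = ((-2 - 1 + 2*(-1))*(3 - 1*(-2)))/2189 = ((-2 - 1 - 2)*(3 + 2))/2189 = (-5*5)/2189 = (1/2189)*(-25) = -25/2189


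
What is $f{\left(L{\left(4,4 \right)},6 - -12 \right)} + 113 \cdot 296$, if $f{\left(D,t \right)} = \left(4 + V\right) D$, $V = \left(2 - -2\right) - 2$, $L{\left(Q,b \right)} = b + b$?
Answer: $33496$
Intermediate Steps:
$L{\left(Q,b \right)} = 2 b$
$V = 2$ ($V = \left(2 + 2\right) - 2 = 4 - 2 = 2$)
$f{\left(D,t \right)} = 6 D$ ($f{\left(D,t \right)} = \left(4 + 2\right) D = 6 D$)
$f{\left(L{\left(4,4 \right)},6 - -12 \right)} + 113 \cdot 296 = 6 \cdot 2 \cdot 4 + 113 \cdot 296 = 6 \cdot 8 + 33448 = 48 + 33448 = 33496$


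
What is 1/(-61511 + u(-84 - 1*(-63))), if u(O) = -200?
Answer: -1/61711 ≈ -1.6205e-5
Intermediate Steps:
1/(-61511 + u(-84 - 1*(-63))) = 1/(-61511 - 200) = 1/(-61711) = -1/61711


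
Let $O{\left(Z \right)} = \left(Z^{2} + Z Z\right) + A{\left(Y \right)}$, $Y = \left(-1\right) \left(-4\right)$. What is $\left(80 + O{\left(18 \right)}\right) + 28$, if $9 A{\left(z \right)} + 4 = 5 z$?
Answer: $\frac{6820}{9} \approx 757.78$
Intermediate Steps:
$Y = 4$
$A{\left(z \right)} = - \frac{4}{9} + \frac{5 z}{9}$
$O{\left(Z \right)} = \frac{16}{9} + 2 Z^{2}$ ($O{\left(Z \right)} = \left(Z^{2} + Z Z\right) + \left(- \frac{4}{9} + \frac{5}{9} \cdot 4\right) = \left(Z^{2} + Z^{2}\right) + \left(- \frac{4}{9} + \frac{20}{9}\right) = 2 Z^{2} + \frac{16}{9} = \frac{16}{9} + 2 Z^{2}$)
$\left(80 + O{\left(18 \right)}\right) + 28 = \left(80 + \left(\frac{16}{9} + 2 \cdot 18^{2}\right)\right) + 28 = \left(80 + \left(\frac{16}{9} + 2 \cdot 324\right)\right) + 28 = \left(80 + \left(\frac{16}{9} + 648\right)\right) + 28 = \left(80 + \frac{5848}{9}\right) + 28 = \frac{6568}{9} + 28 = \frac{6820}{9}$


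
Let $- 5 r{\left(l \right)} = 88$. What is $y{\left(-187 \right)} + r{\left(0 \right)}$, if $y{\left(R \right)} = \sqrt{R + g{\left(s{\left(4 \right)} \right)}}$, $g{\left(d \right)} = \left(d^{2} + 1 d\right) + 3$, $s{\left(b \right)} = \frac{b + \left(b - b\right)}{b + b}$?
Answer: $- \frac{88}{5} + \frac{i \sqrt{733}}{2} \approx -17.6 + 13.537 i$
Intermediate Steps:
$s{\left(b \right)} = \frac{1}{2}$ ($s{\left(b \right)} = \frac{b + 0}{2 b} = b \frac{1}{2 b} = \frac{1}{2}$)
$g{\left(d \right)} = 3 + d + d^{2}$ ($g{\left(d \right)} = \left(d^{2} + d\right) + 3 = \left(d + d^{2}\right) + 3 = 3 + d + d^{2}$)
$r{\left(l \right)} = - \frac{88}{5}$ ($r{\left(l \right)} = \left(- \frac{1}{5}\right) 88 = - \frac{88}{5}$)
$y{\left(R \right)} = \sqrt{\frac{15}{4} + R}$ ($y{\left(R \right)} = \sqrt{R + \left(3 + \frac{1}{2} + \left(\frac{1}{2}\right)^{2}\right)} = \sqrt{R + \left(3 + \frac{1}{2} + \frac{1}{4}\right)} = \sqrt{R + \frac{15}{4}} = \sqrt{\frac{15}{4} + R}$)
$y{\left(-187 \right)} + r{\left(0 \right)} = \frac{\sqrt{15 + 4 \left(-187\right)}}{2} - \frac{88}{5} = \frac{\sqrt{15 - 748}}{2} - \frac{88}{5} = \frac{\sqrt{-733}}{2} - \frac{88}{5} = \frac{i \sqrt{733}}{2} - \frac{88}{5} = - \frac{88}{5} + \frac{i \sqrt{733}}{2}$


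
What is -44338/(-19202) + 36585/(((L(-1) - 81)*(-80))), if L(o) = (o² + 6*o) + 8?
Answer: 32639143/3994016 ≈ 8.1720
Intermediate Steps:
L(o) = 8 + o² + 6*o
-44338/(-19202) + 36585/(((L(-1) - 81)*(-80))) = -44338/(-19202) + 36585/((((8 + (-1)² + 6*(-1)) - 81)*(-80))) = -44338*(-1/19202) + 36585/((((8 + 1 - 6) - 81)*(-80))) = 22169/9601 + 36585/(((3 - 81)*(-80))) = 22169/9601 + 36585/((-78*(-80))) = 22169/9601 + 36585/6240 = 22169/9601 + 36585*(1/6240) = 22169/9601 + 2439/416 = 32639143/3994016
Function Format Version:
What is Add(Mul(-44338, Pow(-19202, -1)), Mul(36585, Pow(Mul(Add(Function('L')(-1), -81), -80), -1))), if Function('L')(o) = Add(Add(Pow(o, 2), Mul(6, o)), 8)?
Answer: Rational(32639143, 3994016) ≈ 8.1720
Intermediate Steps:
Function('L')(o) = Add(8, Pow(o, 2), Mul(6, o))
Add(Mul(-44338, Pow(-19202, -1)), Mul(36585, Pow(Mul(Add(Function('L')(-1), -81), -80), -1))) = Add(Mul(-44338, Pow(-19202, -1)), Mul(36585, Pow(Mul(Add(Add(8, Pow(-1, 2), Mul(6, -1)), -81), -80), -1))) = Add(Mul(-44338, Rational(-1, 19202)), Mul(36585, Pow(Mul(Add(Add(8, 1, -6), -81), -80), -1))) = Add(Rational(22169, 9601), Mul(36585, Pow(Mul(Add(3, -81), -80), -1))) = Add(Rational(22169, 9601), Mul(36585, Pow(Mul(-78, -80), -1))) = Add(Rational(22169, 9601), Mul(36585, Pow(6240, -1))) = Add(Rational(22169, 9601), Mul(36585, Rational(1, 6240))) = Add(Rational(22169, 9601), Rational(2439, 416)) = Rational(32639143, 3994016)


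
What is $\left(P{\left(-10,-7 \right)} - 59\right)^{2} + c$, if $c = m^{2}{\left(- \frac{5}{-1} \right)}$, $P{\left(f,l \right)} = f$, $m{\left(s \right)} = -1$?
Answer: $4762$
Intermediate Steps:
$c = 1$ ($c = \left(-1\right)^{2} = 1$)
$\left(P{\left(-10,-7 \right)} - 59\right)^{2} + c = \left(-10 - 59\right)^{2} + 1 = \left(-69\right)^{2} + 1 = 4761 + 1 = 4762$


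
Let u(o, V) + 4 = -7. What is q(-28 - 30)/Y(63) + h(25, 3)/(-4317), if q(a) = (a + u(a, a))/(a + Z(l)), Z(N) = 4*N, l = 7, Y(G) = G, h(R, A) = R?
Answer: 27847/906570 ≈ 0.030717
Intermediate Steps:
u(o, V) = -11 (u(o, V) = -4 - 7 = -11)
q(a) = (-11 + a)/(28 + a) (q(a) = (a - 11)/(a + 4*7) = (-11 + a)/(a + 28) = (-11 + a)/(28 + a))
q(-28 - 30)/Y(63) + h(25, 3)/(-4317) = ((-11 + (-28 - 30))/(28 + (-28 - 30)))/63 + 25/(-4317) = ((-11 - 58)/(28 - 58))*(1/63) + 25*(-1/4317) = (-69/(-30))*(1/63) - 25/4317 = -1/30*(-69)*(1/63) - 25/4317 = (23/10)*(1/63) - 25/4317 = 23/630 - 25/4317 = 27847/906570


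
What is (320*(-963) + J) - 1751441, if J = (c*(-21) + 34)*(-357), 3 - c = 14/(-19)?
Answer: -38830754/19 ≈ -2.0437e+6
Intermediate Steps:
c = 71/19 (c = 3 - 14/(-19) = 3 - 14*(-1)/19 = 3 - 1*(-14/19) = 3 + 14/19 = 71/19 ≈ 3.7368)
J = 301665/19 (J = ((71/19)*(-21) + 34)*(-357) = (-1491/19 + 34)*(-357) = -845/19*(-357) = 301665/19 ≈ 15877.)
(320*(-963) + J) - 1751441 = (320*(-963) + 301665/19) - 1751441 = (-308160 + 301665/19) - 1751441 = -5553375/19 - 1751441 = -38830754/19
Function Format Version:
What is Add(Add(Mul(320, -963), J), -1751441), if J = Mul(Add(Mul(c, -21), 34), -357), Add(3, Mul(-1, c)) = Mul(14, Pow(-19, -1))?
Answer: Rational(-38830754, 19) ≈ -2.0437e+6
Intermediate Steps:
c = Rational(71, 19) (c = Add(3, Mul(-1, Mul(14, Pow(-19, -1)))) = Add(3, Mul(-1, Mul(14, Rational(-1, 19)))) = Add(3, Mul(-1, Rational(-14, 19))) = Add(3, Rational(14, 19)) = Rational(71, 19) ≈ 3.7368)
J = Rational(301665, 19) (J = Mul(Add(Mul(Rational(71, 19), -21), 34), -357) = Mul(Add(Rational(-1491, 19), 34), -357) = Mul(Rational(-845, 19), -357) = Rational(301665, 19) ≈ 15877.)
Add(Add(Mul(320, -963), J), -1751441) = Add(Add(Mul(320, -963), Rational(301665, 19)), -1751441) = Add(Add(-308160, Rational(301665, 19)), -1751441) = Add(Rational(-5553375, 19), -1751441) = Rational(-38830754, 19)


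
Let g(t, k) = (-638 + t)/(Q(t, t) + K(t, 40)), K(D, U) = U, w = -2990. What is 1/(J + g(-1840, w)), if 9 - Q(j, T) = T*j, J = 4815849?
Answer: 1128517/5434767466759 ≈ 2.0765e-7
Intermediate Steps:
Q(j, T) = 9 - T*j
g(t, k) = (-638 + t)/(49 - t**2) (g(t, k) = (-638 + t)/((9 - t*t) + 40) = (-638 + t)/((9 - t**2) + 40) = (-638 + t)/(49 - t**2))
1/(J + g(-1840, w)) = 1/(4815849 + (638 - 1*(-1840))/(-49 + (-1840)**2)) = 1/(4815849 + (638 + 1840)/(-49 + 3385600)) = 1/(4815849 + 2478/3385551) = 1/(4815849 + (1/3385551)*2478) = 1/(4815849 + 826/1128517) = 1/(5434767466759/1128517) = 1128517/5434767466759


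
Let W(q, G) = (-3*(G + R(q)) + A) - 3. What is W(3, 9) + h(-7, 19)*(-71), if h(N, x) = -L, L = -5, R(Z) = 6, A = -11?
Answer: -414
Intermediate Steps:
h(N, x) = 5 (h(N, x) = -1*(-5) = 5)
W(q, G) = -32 - 3*G (W(q, G) = (-3*(G + 6) - 11) - 3 = (-3*(6 + G) - 11) - 3 = ((-18 - 3*G) - 11) - 3 = (-29 - 3*G) - 3 = -32 - 3*G)
W(3, 9) + h(-7, 19)*(-71) = (-32 - 3*9) + 5*(-71) = (-32 - 27) - 355 = -59 - 355 = -414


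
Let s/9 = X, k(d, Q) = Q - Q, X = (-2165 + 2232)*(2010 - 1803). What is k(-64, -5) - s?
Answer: -124821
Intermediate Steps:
X = 13869 (X = 67*207 = 13869)
k(d, Q) = 0
s = 124821 (s = 9*13869 = 124821)
k(-64, -5) - s = 0 - 1*124821 = 0 - 124821 = -124821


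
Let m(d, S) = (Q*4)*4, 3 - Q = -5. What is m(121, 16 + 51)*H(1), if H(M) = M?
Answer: 128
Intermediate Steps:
Q = 8 (Q = 3 - 1*(-5) = 3 + 5 = 8)
m(d, S) = 128 (m(d, S) = (8*4)*4 = 32*4 = 128)
m(121, 16 + 51)*H(1) = 128*1 = 128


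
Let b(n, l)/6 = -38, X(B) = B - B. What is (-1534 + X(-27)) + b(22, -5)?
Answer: -1762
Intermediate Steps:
X(B) = 0
b(n, l) = -228 (b(n, l) = 6*(-38) = -228)
(-1534 + X(-27)) + b(22, -5) = (-1534 + 0) - 228 = -1534 - 228 = -1762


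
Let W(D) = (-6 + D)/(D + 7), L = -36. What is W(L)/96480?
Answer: 7/466320 ≈ 1.5011e-5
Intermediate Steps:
W(D) = (-6 + D)/(7 + D)
W(L)/96480 = ((-6 - 36)/(7 - 36))/96480 = (-42/(-29))*(1/96480) = -1/29*(-42)*(1/96480) = (42/29)*(1/96480) = 7/466320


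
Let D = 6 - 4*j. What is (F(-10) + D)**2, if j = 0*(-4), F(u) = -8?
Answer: 4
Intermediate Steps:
j = 0
D = 6 (D = 6 - 4*0 = 6 + 0 = 6)
(F(-10) + D)**2 = (-8 + 6)**2 = (-2)**2 = 4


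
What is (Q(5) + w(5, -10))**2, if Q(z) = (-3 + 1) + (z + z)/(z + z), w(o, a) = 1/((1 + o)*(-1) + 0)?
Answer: 49/36 ≈ 1.3611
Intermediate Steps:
w(o, a) = 1/(-1 - o) (w(o, a) = 1/((-1 - o) + 0) = 1/(-1 - o))
Q(z) = -1 (Q(z) = -2 + (2*z)/((2*z)) = -2 + (2*z)*(1/(2*z)) = -2 + 1 = -1)
(Q(5) + w(5, -10))**2 = (-1 - 1/(1 + 5))**2 = (-1 - 1/6)**2 = (-7/6)**2 = 49/36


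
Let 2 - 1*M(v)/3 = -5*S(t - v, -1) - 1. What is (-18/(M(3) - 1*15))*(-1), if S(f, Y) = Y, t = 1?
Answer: -6/7 ≈ -0.85714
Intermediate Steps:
M(v) = -6 (M(v) = 6 - 3*(-5*(-1) - 1) = 6 - 3*(5 - 1) = 6 - 3*4 = 6 - 12 = -6)
(-18/(M(3) - 1*15))*(-1) = (-18/(-6 - 1*15))*(-1) = (-18/(-6 - 15))*(-1) = (-18/(-21))*(-1) = -1/21*(-18)*(-1) = (6/7)*(-1) = -6/7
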